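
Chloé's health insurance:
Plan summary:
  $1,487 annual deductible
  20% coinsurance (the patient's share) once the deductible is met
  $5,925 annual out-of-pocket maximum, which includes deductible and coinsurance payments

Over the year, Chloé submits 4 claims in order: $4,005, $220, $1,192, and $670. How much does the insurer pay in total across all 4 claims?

$3,680

Claim 1 ($4,005): deductible takes $1,487, $2,518 remains; 20% of $2,518 = $503.60. Cost to patient: $1,990.60. OOP to date $1,990.60. Insurer: $4,005 − $1,990.60 = $2,014.40.
Claim 2 ($220): deductible met; 20% of $220 = $44. Patient owes $44 (running OOP $2,034.60). Insurer: $220 − $44 = $176.
Claim 3 ($1,192): deductible already satisfied, so patient's share is 20% × $1,192 = $238.40. Cost to patient: $238.40. OOP to date $2,273. Plan pays $1,192 − $238.40 = $953.60.
Claim 4 ($670): 20% coinsurance on $670 = $134. Patient pays $134; OOP now $2,407. Insurer: $670 − $134 = $536.
Insurer total = bills − patient's total = $6,087 − $2,407 = $3,680.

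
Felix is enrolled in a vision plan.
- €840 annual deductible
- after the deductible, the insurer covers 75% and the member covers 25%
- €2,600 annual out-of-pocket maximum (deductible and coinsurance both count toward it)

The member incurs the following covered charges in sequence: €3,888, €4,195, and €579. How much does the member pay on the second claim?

€998

#1 (€3,888): deductible takes €840, €3,048 remains; coinsurance €3,048 × 25% = €762. Member owes €1,602 (running OOP €1,602).
#2 (€4,195): deductible met; 25% of €4,195 = €1,048.75. OOP would hit €2,650.75 > €2,600, so the cap limits the member to €2,600 − €1,602 = €998.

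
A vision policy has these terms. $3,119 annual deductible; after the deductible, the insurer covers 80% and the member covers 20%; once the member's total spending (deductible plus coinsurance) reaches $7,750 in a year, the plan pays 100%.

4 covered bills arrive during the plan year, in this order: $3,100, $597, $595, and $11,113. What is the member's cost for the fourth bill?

$2,222.60

Claim 1 ($3,100): fully absorbed by the deductible. Cost to member: $3,100. OOP to date $3,100.
Claim 2 ($597): $19 to deductible, leaving $578; member's 20% is $115.60. Member owes $134.60 (running OOP $3,234.60).
Claim 3 ($595): 20% coinsurance on $595 = $119. Member owes $119 (running OOP $3,353.60).
Claim 4 ($11,113): deductible met; 20% of $11,113 = $2,222.60. Cost to member: $2,222.60. OOP to date $5,576.20.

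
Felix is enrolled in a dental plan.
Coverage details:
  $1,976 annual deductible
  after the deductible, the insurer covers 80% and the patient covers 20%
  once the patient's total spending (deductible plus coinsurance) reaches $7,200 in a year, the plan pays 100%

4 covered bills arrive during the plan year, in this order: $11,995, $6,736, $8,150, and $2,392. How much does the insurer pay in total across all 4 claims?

$22,073

#1 ($11,995): $1,976 to deductible, leaving $10,019; coinsurance $10,019 × 20% = $2,003.80. Patient owes $3,979.80 (running OOP $3,979.80). Plan pays $11,995 − $3,979.80 = $8,015.20.
#2 ($6,736): 20% coinsurance on $6,736 = $1,347.20. Patient pays $1,347.20; OOP now $5,327. Plan pays $6,736 − $1,347.20 = $5,388.80.
#3 ($8,150): deductible met; 20% of $8,150 = $1,630. Cost to patient: $1,630. OOP to date $6,957. Plan pays $8,150 − $1,630 = $6,520.
#4 ($2,392): deductible already satisfied, so patient's share is 20% × $2,392 = $478.40. OOP would hit $7,435.40 > $7,200, so the cap limits the patient to $7,200 − $6,957 = $243. Plan pays $2,392 − $243 = $2,149.
Insurer total = bills − patient's total = $29,273 − $7,200 = $22,073.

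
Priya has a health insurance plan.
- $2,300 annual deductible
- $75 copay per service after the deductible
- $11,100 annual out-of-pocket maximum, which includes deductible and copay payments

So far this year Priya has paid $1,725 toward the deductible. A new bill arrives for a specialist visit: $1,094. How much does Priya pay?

Deductible still to meet: $2,300 − $1,725 = $575.
That leaves $1,094 − $575 = $519 for the copay.
Copay on this service: $75.
So the patient owes $575 + $75 = $650 before any cap.
Year-to-date out-of-pocket becomes $1,725 + $650 = $2,375, still under the $11,100 maximum, so no cap applies.

$650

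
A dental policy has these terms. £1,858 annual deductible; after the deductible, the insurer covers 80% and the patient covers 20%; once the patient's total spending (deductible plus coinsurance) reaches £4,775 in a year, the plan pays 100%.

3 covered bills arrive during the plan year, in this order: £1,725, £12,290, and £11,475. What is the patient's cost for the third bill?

Claim 1 — £1,725: fully absorbed by the deductible. Patient pays £1,725; OOP now £1,725.
Claim 2 — £12,290: deductible takes £133, £12,157 remains; coinsurance £12,157 × 20% = £2,431.40. Cost to patient: £2,564.40. OOP to date £4,289.40.
Claim 3 — £11,475: deductible already satisfied, so patient's share is 20% × £11,475 = £2,295. That would push OOP to £6,584.40, over the £4,775 cap, so patient pays £4,775 − £4,289.40 = £485.60.

£485.60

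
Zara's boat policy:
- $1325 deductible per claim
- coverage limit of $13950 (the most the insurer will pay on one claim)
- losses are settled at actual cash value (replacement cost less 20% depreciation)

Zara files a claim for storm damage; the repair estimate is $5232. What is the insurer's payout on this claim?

$2860.60

Actual cash value after 20% depreciation: $5232 × 80% = $4185.60.
Less the $1325 deductible: $4185.60 − $1325 = $2860.60.
$2860.60 ≤ $13950, so the limit doesn't bind; insurer pays $2860.60.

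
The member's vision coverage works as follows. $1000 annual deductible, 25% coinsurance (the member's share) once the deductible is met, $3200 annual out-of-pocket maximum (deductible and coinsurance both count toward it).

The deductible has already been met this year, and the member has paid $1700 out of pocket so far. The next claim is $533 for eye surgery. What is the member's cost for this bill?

The deductible is already satisfied, so the full bill goes to coinsurance.
Coinsurance: $533 × 25% = $133.25.
Total out-of-pocket so far would be $1700 + $133.25 = $1833.25, below the $3200 cap — no reduction.

$133.25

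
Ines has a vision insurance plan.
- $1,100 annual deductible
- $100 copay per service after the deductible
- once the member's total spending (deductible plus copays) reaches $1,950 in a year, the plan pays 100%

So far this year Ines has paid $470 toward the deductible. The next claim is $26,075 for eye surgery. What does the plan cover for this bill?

$25,345

$470 of the $1,100 deductible is already met, leaving $630.
The remaining $25,445 (= $26,075 − $630) moves to the copay.
Copay on this service: $100.
Member responsibility before any cap: $630 + $100 = $730.
Total out-of-pocket so far would be $470 + $730 = $1,200, below the $1,950 cap — no reduction.
The insurer covers the remainder: $26,075 − $730 = $25,345.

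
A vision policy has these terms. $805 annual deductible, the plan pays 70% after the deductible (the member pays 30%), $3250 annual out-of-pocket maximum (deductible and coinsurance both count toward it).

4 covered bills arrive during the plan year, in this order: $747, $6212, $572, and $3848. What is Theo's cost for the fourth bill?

Claim 1 — $747: entire amount goes to the deductible. Member owes $747 (running OOP $747).
Claim 2 — $6212: deductible takes $58, $6154 remains; 30% of $6154 = $1846.20. Member owes $1904.20 (running OOP $2651.20).
Claim 3 — $572: 30% coinsurance on $572 = $171.60. Cost to member: $171.60. OOP to date $2822.80.
Claim 4 — $3848: deductible already satisfied, so member's share is 30% × $3848 = $1154.40. That would push OOP to $3977.20, over the $3250 cap, so member pays $3250 − $2822.80 = $427.20.

$427.20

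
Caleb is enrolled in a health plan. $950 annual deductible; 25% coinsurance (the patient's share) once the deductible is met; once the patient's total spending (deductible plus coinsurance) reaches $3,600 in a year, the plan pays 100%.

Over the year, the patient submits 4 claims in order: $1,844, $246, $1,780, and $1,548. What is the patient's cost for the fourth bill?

Bill 1, $1,844: $950 to deductible, leaving $894; patient's 25% is $223.50. Patient owes $1,173.50 (running OOP $1,173.50).
Bill 2, $246: deductible already satisfied, so patient's share is 25% × $246 = $61.50. Patient pays $61.50; OOP now $1,235.
Bill 3, $1,780: 25% coinsurance on $1,780 = $445. Patient pays $445; OOP now $1,680.
Bill 4, $1,548: deductible met; 25% of $1,548 = $387. Cost to patient: $387. OOP to date $2,067.

$387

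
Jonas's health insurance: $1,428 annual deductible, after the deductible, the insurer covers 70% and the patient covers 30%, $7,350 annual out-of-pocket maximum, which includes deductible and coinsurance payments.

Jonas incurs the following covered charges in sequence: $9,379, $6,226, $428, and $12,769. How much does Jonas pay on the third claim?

Claim 1 — $9,379: deductible takes $1,428, $7,951 remains; coinsurance $7,951 × 30% = $2,385.30. Patient pays $3,813.30; OOP now $3,813.30.
Claim 2 — $6,226: 30% coinsurance on $6,226 = $1,867.80. Patient owes $1,867.80 (running OOP $5,681.10).
Claim 3 — $428: 30% coinsurance on $428 = $128.40. Cost to patient: $128.40. OOP to date $5,809.50.

$128.40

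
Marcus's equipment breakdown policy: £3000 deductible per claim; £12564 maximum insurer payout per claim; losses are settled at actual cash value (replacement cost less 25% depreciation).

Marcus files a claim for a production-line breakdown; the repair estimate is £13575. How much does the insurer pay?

At 25% depreciation, ACV = £13575 − £3393.75 = £10181.25.
After the deductible, £10181.25 − £3000 = £7181.25 remains.
£7181.25 ≤ £12564, so the limit doesn't bind; insurer pays £7181.25.

£7181.25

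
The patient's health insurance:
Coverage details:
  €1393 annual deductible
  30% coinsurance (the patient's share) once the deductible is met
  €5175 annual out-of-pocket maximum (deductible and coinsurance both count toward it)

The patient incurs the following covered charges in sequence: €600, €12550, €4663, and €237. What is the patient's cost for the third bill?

Claim 1 — €600: fully absorbed by the deductible. Cost to patient: €600. OOP to date €600.
Claim 2 — €12550: €793 to deductible, leaving €11757; 30% of €11757 = €3527.10. Patient owes €4320.10 (running OOP €4920.10).
Claim 3 — €4663: 30% coinsurance on €4663 = €1398.90. OOP would hit €6319 > €5175, so the cap limits the patient to €5175 − €4920.10 = €254.90.

€254.90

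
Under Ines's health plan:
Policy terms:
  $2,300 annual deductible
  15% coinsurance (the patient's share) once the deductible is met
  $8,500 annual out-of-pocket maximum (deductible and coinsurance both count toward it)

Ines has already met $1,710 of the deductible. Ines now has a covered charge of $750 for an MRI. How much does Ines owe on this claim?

Deductible still to meet: $2,300 − $1,710 = $590.
That leaves $750 − $590 = $160 for coinsurance.
Patient's 15% share of $160 is $24.
So the patient owes $590 + $24 = $614 before any cap.
Year-to-date out-of-pocket becomes $1,710 + $614 = $2,324, still under the $8,500 maximum, so no cap applies.

$614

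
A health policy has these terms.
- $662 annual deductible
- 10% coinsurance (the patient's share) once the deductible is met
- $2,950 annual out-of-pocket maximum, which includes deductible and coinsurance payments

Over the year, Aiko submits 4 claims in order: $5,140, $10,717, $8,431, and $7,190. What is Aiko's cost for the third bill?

$768.50

Bill 1, $5,140: deductible takes $662, $4,478 remains; patient's 10% is $447.80. Patient owes $1,109.80 (running OOP $1,109.80).
Bill 2, $10,717: 10% coinsurance on $10,717 = $1,071.70. Patient owes $1,071.70 (running OOP $2,181.50).
Bill 3, $8,431: 10% coinsurance on $8,431 = $843.10. OOP would hit $3,024.60 > $2,950, so the cap limits the patient to $2,950 − $2,181.50 = $768.50.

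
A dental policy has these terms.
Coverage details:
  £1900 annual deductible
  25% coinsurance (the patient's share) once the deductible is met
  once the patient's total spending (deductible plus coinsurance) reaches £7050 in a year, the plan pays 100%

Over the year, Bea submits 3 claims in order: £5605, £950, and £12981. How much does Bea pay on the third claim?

£3245.25

Claim 1 — £5605: deductible takes £1900, £3705 remains; patient's 25% is £926.25. Cost to patient: £2826.25. OOP to date £2826.25.
Claim 2 — £950: deductible already satisfied, so patient's share is 25% × £950 = £237.50. Cost to patient: £237.50. OOP to date £3063.75.
Claim 3 — £12981: deductible met; 25% of £12981 = £3245.25. Patient pays £3245.25; OOP now £6309.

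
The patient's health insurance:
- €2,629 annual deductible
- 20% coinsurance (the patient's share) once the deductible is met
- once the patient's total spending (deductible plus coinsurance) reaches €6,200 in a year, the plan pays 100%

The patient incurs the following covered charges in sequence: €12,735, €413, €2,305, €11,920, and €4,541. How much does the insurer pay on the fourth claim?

€10,913.80

Claim 1 — €12,735: €2,629 to deductible, leaving €10,106; 20% of €10,106 = €2,021.20. Patient pays €4,650.20; OOP now €4,650.20. Plan pays €12,735 − €4,650.20 = €8,084.80.
Claim 2 — €413: deductible met; 20% of €413 = €82.60. Cost to patient: €82.60. OOP to date €4,732.80. Plan pays €413 − €82.60 = €330.40.
Claim 3 — €2,305: deductible met; 20% of €2,305 = €461. Patient owes €461 (running OOP €5,193.80). Plan pays €2,305 − €461 = €1,844.
Claim 4 — €11,920: 20% coinsurance on €11,920 = €2,384. That would push OOP to €7,577.80, over the €6,200 cap, so patient pays €6,200 − €5,193.80 = €1,006.20. Plan pays €11,920 − €1,006.20 = €10,913.80.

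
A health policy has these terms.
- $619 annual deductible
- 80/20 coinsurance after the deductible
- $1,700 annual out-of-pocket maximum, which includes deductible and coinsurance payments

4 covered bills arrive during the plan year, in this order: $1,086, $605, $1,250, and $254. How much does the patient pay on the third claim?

Claim 1 ($1,086): $619 to deductible, leaving $467; 20% of $467 = $93.40. Patient pays $712.40; OOP now $712.40.
Claim 2 ($605): deductible met; 20% of $605 = $121. Cost to patient: $121. OOP to date $833.40.
Claim 3 ($1,250): deductible already satisfied, so patient's share is 20% × $1,250 = $250. Patient pays $250; OOP now $1,083.40.

$250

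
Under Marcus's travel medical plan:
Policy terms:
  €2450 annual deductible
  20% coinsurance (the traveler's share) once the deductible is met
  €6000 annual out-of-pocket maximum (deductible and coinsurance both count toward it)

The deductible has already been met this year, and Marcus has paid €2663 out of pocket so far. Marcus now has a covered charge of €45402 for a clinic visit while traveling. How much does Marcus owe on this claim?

With the deductible met, the entire €45402 is subject to coinsurance.
Coinsurance: €45402 × 20% = €9080.40.
Year-to-date out-of-pocket would reach €2663 + €9080.40 = €11743.40, above the €6000 maximum, so the traveler pays only €6000 − €2663 = €3337.

€3337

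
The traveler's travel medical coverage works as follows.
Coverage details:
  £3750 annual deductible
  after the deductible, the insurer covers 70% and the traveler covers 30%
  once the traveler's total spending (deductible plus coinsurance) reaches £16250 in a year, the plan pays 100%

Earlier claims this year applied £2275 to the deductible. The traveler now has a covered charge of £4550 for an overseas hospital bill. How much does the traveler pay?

£2397.50

Remaining deductible: £3750 − £2275 = £1475.
That leaves £4550 − £1475 = £3075 for coinsurance.
30% of £3075 = £922.50 falls to the traveler.
That puts the traveler's cost at £1475 + £922.50 = £2397.50 before any cap.
Total out-of-pocket so far would be £2275 + £2397.50 = £4672.50, below the £16250 cap — no reduction.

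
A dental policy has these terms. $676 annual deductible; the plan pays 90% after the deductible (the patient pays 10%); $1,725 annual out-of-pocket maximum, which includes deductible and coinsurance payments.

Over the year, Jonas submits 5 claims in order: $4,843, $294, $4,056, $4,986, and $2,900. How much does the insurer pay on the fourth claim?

$4,788.70

Bill 1, $4,843: $676 finishes the deductible; $4,167 goes to coinsurance; coinsurance $4,167 × 10% = $416.70. Patient pays $1,092.70; OOP now $1,092.70. Plan pays $4,843 − $1,092.70 = $3,750.30.
Bill 2, $294: deductible met; 10% of $294 = $29.40. Cost to patient: $29.40. OOP to date $1,122.10. Plan pays $294 − $29.40 = $264.60.
Bill 3, $4,056: deductible already satisfied, so patient's share is 10% × $4,056 = $405.60. Patient pays $405.60; OOP now $1,527.70. Insurer: $4,056 − $405.60 = $3,650.40.
Bill 4, $4,986: deductible already satisfied, so patient's share is 10% × $4,986 = $498.60. Adding that to $1,527.70 gives $2,026.30, past the $1,725 cap; patient pays only $1,725 − $1,527.70 = $197.30. Insurer: $4,986 − $197.30 = $4,788.70.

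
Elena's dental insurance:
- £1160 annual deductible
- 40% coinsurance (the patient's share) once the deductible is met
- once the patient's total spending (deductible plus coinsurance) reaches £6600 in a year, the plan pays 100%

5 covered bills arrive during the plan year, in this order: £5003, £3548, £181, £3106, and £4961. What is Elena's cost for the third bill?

Claim 1 — £5003: £1160 finishes the deductible; £3843 goes to coinsurance; patient's 40% is £1537.20. Patient pays £2697.20; OOP now £2697.20.
Claim 2 — £3548: deductible already satisfied, so patient's share is 40% × £3548 = £1419.20. Patient pays £1419.20; OOP now £4116.40.
Claim 3 — £181: deductible already satisfied, so patient's share is 40% × £181 = £72.40. Cost to patient: £72.40. OOP to date £4188.80.

£72.40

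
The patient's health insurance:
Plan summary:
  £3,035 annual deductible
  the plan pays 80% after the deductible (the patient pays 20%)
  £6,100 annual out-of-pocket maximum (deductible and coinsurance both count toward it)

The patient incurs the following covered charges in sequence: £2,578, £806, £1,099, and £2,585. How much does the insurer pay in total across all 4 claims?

#1 (£2,578): entire amount goes to the deductible. Patient pays £2,578; OOP now £2,578. Plan pays £2,578 − £2,578 = £0.
#2 (£806): £457 to deductible, leaving £349; coinsurance £349 × 20% = £69.80. Patient pays £526.80; OOP now £3,104.80. Insurer: £806 − £526.80 = £279.20.
#3 (£1,099): 20% coinsurance on £1,099 = £219.80. Patient pays £219.80; OOP now £3,324.60. Plan pays £1,099 − £219.80 = £879.20.
#4 (£2,585): deductible already satisfied, so patient's share is 20% × £2,585 = £517. Cost to patient: £517. OOP to date £3,841.60. Plan pays £2,585 − £517 = £2,068.
Insurer total: £0 + £279.20 + £879.20 + £2,068 = £3,226.40.

£3,226.40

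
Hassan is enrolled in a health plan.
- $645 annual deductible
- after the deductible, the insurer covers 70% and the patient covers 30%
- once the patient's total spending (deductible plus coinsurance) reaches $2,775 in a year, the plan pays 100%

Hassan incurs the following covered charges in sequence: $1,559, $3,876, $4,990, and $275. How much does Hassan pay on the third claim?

Claim 1 — $1,559: $645 to deductible, leaving $914; 30% of $914 = $274.20. Cost to patient: $919.20. OOP to date $919.20.
Claim 2 — $3,876: deductible met; 30% of $3,876 = $1,162.80. Cost to patient: $1,162.80. OOP to date $2,082.
Claim 3 — $4,990: 30% coinsurance on $4,990 = $1,497. OOP would hit $3,579 > $2,775, so the cap limits the patient to $2,775 − $2,082 = $693.

$693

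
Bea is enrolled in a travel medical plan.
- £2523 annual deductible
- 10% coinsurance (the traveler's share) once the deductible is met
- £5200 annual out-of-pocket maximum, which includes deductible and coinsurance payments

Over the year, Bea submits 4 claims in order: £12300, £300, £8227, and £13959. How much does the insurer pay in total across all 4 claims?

Claim 1 (£12300): deductible takes £2523, £9777 remains; 10% of £9777 = £977.70. Traveler pays £3500.70; OOP now £3500.70. Plan pays £12300 − £3500.70 = £8799.30.
Claim 2 (£300): deductible met; 10% of £300 = £30. Traveler pays £30; OOP now £3530.70. Insurer: £300 − £30 = £270.
Claim 3 (£8227): deductible already satisfied, so traveler's share is 10% × £8227 = £822.70. Traveler owes £822.70 (running OOP £4353.40). Plan pays £8227 − £822.70 = £7404.30.
Claim 4 (£13959): deductible already satisfied, so traveler's share is 10% × £13959 = £1395.90. Adding that to £4353.40 gives £5749.30, past the £5200 cap; traveler pays only £5200 − £4353.40 = £846.60. Insurer: £13959 − £846.60 = £13112.40.
Insurer total: £8799.30 + £270 + £7404.30 + £13112.40 = £29586.

£29586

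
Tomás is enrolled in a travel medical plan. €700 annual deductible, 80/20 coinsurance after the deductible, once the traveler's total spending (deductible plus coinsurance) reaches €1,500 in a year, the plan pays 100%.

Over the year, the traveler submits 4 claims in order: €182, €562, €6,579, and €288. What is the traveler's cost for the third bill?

Claim 1 — €182: entire amount goes to the deductible. Traveler owes €182 (running OOP €182).
Claim 2 — €562: deductible takes €518, €44 remains; traveler's 20% is €8.80. Traveler pays €526.80; OOP now €708.80.
Claim 3 — €6,579: deductible already satisfied, so traveler's share is 20% × €6,579 = €1,315.80. OOP would hit €2,024.60 > €1,500, so the cap limits the traveler to €1,500 − €708.80 = €791.20.

€791.20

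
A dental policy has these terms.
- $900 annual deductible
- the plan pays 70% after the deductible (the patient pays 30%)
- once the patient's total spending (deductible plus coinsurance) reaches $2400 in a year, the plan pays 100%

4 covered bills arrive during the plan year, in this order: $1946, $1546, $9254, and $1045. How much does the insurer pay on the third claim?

$8531.60

Bill 1, $1946: deductible takes $900, $1046 remains; coinsurance $1046 × 30% = $313.80. Patient owes $1213.80 (running OOP $1213.80). Plan pays $1946 − $1213.80 = $732.20.
Bill 2, $1546: deductible met; 30% of $1546 = $463.80. Cost to patient: $463.80. OOP to date $1677.60. Plan pays $1546 − $463.80 = $1082.20.
Bill 3, $9254: deductible already satisfied, so patient's share is 30% × $9254 = $2776.20. OOP would hit $4453.80 > $2400, so the cap limits the patient to $2400 − $1677.60 = $722.40. Plan pays $9254 − $722.40 = $8531.60.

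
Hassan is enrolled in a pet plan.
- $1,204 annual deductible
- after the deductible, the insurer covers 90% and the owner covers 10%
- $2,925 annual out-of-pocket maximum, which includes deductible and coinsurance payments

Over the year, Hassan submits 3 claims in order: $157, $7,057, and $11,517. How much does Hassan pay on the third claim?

Claim 1 ($157): all of it applies to the deductible. Cost to owner: $157. OOP to date $157.
Claim 2 ($7,057): $1,047 to deductible, leaving $6,010; owner's 10% is $601. Owner pays $1,648; OOP now $1,805.
Claim 3 ($11,517): deductible met; 10% of $11,517 = $1,151.70. Adding that to $1,805 gives $2,956.70, past the $2,925 cap; owner pays only $2,925 − $1,805 = $1,120.

$1,120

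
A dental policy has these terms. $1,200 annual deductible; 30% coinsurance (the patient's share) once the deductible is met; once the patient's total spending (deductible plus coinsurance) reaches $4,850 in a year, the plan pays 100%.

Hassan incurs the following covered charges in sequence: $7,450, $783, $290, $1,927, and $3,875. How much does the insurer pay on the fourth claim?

$1,348.90

Claim 1 — $7,450: deductible takes $1,200, $6,250 remains; 30% of $6,250 = $1,875. Patient pays $3,075; OOP now $3,075. Insurer: $7,450 − $3,075 = $4,375.
Claim 2 — $783: deductible met; 30% of $783 = $234.90. Patient pays $234.90; OOP now $3,309.90. Plan pays $783 − $234.90 = $548.10.
Claim 3 — $290: deductible already satisfied, so patient's share is 30% × $290 = $87. Cost to patient: $87. OOP to date $3,396.90. Insurer: $290 − $87 = $203.
Claim 4 — $1,927: deductible met; 30% of $1,927 = $578.10. Patient pays $578.10; OOP now $3,975. Plan pays $1,927 − $578.10 = $1,348.90.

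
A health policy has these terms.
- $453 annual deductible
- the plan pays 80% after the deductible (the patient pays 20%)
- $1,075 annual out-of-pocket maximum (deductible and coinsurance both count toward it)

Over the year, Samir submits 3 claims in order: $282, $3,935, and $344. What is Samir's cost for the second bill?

Claim 1 ($282): entire amount goes to the deductible. Patient pays $282; OOP now $282.
Claim 2 ($3,935): deductible takes $171, $3,764 remains; patient's 20% is $752.80. Claim cost before the cap: $171 + $752.80 = $923.80. OOP would hit $1,205.80 > $1,075, so the cap limits the patient to $1,075 − $282 = $793.

$793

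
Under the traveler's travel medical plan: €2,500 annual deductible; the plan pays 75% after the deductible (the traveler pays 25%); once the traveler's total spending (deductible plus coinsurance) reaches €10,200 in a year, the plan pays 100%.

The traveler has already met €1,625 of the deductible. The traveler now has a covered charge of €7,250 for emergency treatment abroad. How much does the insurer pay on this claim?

€4,781.25

Remaining deductible: €2,500 − €1,625 = €875.
After the €875 deductible portion, €7,250 − €875 = €6,375 is subject to coinsurance.
Coinsurance: €6,375 × 25% = €1,593.75.
Traveler responsibility before any cap: €875 + €1,593.75 = €2,468.75.
Cumulative spending €1,625 + €2,468.75 = €4,093.75 stays under the €10,200 maximum.
Insurer pays the balance: €7,250 − €2,468.75 = €4,781.25.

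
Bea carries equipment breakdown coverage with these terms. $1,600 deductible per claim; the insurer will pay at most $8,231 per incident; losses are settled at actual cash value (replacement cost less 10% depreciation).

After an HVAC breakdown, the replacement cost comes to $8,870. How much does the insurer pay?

$6,383

Depreciate 10%: the covered value is $8,870 × 0.9 = $7,983.
Subtract the deductible: $7,983 − $1,600 = $6,383.
$6,383 ≤ $8,231, so the limit doesn't bind; insurer pays $6,383.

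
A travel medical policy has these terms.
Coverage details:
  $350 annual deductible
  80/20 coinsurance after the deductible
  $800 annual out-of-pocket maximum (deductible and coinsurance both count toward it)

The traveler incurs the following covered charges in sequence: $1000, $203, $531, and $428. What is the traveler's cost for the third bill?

Claim 1 — $1000: $350 to deductible, leaving $650; 20% of $650 = $130. Traveler pays $480; OOP now $480.
Claim 2 — $203: deductible met; 20% of $203 = $40.60. Traveler owes $40.60 (running OOP $520.60).
Claim 3 — $531: 20% coinsurance on $531 = $106.20. Cost to traveler: $106.20. OOP to date $626.80.

$106.20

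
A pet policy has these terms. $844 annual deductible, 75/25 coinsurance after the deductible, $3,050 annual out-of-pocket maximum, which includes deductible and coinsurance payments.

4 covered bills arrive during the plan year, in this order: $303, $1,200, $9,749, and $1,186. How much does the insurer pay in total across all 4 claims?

Bill 1, $303: entire amount goes to the deductible. Cost to owner: $303. OOP to date $303. Plan pays $303 − $303 = $0.
Bill 2, $1,200: $541 finishes the deductible; $659 goes to coinsurance; owner's 25% is $164.75. Owner owes $705.75 (running OOP $1,008.75). Insurer: $1,200 − $705.75 = $494.25.
Bill 3, $9,749: deductible already satisfied, so owner's share is 25% × $9,749 = $2,437.25. OOP would hit $3,446 > $3,050, so the cap limits the owner to $3,050 − $1,008.75 = $2,041.25. Insurer: $9,749 − $2,041.25 = $7,707.75.
Bill 4, $1,186: deductible already satisfied, so owner's share is 25% × $1,186 = $296.50. That would push OOP to $3,346.50, over the $3,050 cap, so owner pays $3,050 − $3,050 = $0. Plan pays $1,186 − $0 = $1,186.
Insurer total: $0 + $494.25 + $7,707.75 + $1,186 = $9,388.

$9,388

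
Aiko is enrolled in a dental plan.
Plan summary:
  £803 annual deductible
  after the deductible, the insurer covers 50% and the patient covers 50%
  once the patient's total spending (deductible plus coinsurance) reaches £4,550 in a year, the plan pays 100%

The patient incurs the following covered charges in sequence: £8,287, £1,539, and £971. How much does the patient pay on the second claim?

Claim 1 — £8,287: £803 to deductible, leaving £7,484; 50% of £7,484 = £3,742. Patient pays £4,545; OOP now £4,545.
Claim 2 — £1,539: deductible met; 50% of £1,539 = £769.50. OOP would hit £5,314.50 > £4,550, so the cap limits the patient to £4,550 − £4,545 = £5.

£5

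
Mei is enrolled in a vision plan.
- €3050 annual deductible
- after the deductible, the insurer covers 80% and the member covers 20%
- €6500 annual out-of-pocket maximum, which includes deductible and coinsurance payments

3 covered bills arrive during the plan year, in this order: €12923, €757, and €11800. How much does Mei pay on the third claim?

Claim 1 (€12923): deductible takes €3050, €9873 remains; coinsurance €9873 × 20% = €1974.60. Cost to member: €5024.60. OOP to date €5024.60.
Claim 2 (€757): 20% coinsurance on €757 = €151.40. Member pays €151.40; OOP now €5176.
Claim 3 (€11800): deductible met; 20% of €11800 = €2360. OOP would hit €7536 > €6500, so the cap limits the member to €6500 − €5176 = €1324.

€1324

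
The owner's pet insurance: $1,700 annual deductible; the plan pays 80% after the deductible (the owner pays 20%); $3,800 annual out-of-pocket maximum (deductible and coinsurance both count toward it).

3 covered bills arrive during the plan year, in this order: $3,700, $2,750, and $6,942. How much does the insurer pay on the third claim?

Bill 1, $3,700: $1,700 to deductible, leaving $2,000; owner's 20% is $400. Owner pays $2,100; OOP now $2,100. Plan pays $3,700 − $2,100 = $1,600.
Bill 2, $2,750: 20% coinsurance on $2,750 = $550. Owner owes $550 (running OOP $2,650). Plan pays $2,750 − $550 = $2,200.
Bill 3, $6,942: deductible already satisfied, so owner's share is 20% × $6,942 = $1,388.40. Adding that to $2,650 gives $4,038.40, past the $3,800 cap; owner pays only $3,800 − $2,650 = $1,150. Plan pays $6,942 − $1,150 = $5,792.

$5,792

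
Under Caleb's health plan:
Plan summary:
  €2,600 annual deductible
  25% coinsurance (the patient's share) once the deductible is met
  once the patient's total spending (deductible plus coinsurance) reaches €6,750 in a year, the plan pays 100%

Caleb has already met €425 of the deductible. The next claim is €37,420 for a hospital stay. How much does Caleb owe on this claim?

€6,325

€425 of the €2,600 deductible is already met, leaving €2,175.
The remaining €35,245 (= €37,420 − €2,175) moves to coinsurance.
25% of €35,245 = €8,811.25 falls to the patient.
So the patient owes €2,175 + €8,811.25 = €10,986.25 before any cap.
That would bring total out-of-pocket to €11,411.25, past the €6,750 cap. The patient is capped at €6,750 − €425 = €6,325 on this claim.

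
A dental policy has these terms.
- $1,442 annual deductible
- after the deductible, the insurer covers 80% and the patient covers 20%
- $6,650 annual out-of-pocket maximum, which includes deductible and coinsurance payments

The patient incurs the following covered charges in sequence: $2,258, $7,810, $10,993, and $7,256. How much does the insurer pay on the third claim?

Bill 1, $2,258: $1,442 to deductible, leaving $816; 20% of $816 = $163.20. Patient owes $1,605.20 (running OOP $1,605.20). Insurer: $2,258 − $1,605.20 = $652.80.
Bill 2, $7,810: deductible met; 20% of $7,810 = $1,562. Patient owes $1,562 (running OOP $3,167.20). Plan pays $7,810 − $1,562 = $6,248.
Bill 3, $10,993: 20% coinsurance on $10,993 = $2,198.60. Patient pays $2,198.60; OOP now $5,365.80. Insurer: $10,993 − $2,198.60 = $8,794.40.

$8,794.40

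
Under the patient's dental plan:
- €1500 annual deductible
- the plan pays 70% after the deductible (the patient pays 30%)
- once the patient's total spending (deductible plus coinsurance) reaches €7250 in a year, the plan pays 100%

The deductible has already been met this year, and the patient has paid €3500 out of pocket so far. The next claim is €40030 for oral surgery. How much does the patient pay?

€3750

With the deductible met, the entire €40030 is subject to coinsurance.
30% of €40030 = €12009 falls to the patient.
Year-to-date out-of-pocket would reach €3500 + €12009 = €15509, above the €7250 maximum, so the patient pays only €7250 − €3500 = €3750.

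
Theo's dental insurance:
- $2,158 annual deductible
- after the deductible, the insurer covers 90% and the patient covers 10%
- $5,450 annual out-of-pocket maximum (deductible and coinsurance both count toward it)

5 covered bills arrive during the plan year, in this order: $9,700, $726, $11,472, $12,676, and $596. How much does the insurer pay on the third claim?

$10,324.80

Bill 1, $9,700: deductible takes $2,158, $7,542 remains; 10% of $7,542 = $754.20. Patient owes $2,912.20 (running OOP $2,912.20). Insurer: $9,700 − $2,912.20 = $6,787.80.
Bill 2, $726: deductible already satisfied, so patient's share is 10% × $726 = $72.60. Patient owes $72.60 (running OOP $2,984.80). Plan pays $726 − $72.60 = $653.40.
Bill 3, $11,472: deductible met; 10% of $11,472 = $1,147.20. Patient owes $1,147.20 (running OOP $4,132). Insurer: $11,472 − $1,147.20 = $10,324.80.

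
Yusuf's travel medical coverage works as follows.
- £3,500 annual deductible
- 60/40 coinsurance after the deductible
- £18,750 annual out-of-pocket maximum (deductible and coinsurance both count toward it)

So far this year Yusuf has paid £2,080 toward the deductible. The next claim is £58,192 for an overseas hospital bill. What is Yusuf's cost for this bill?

£16,670

Remaining deductible: £3,500 − £2,080 = £1,420.
The remaining £56,772 (= £58,192 − £1,420) moves to coinsurance.
40% of £56,772 = £22,708.80 falls to the traveler.
So the traveler owes £1,420 + £22,708.80 = £24,128.80 before any cap.
Adding £24,128.80 to the £2,080 already spent would give £26,208.80, which exceeds the £18,750 cap; the traveler pays just £18,750 − £2,080 = £16,670.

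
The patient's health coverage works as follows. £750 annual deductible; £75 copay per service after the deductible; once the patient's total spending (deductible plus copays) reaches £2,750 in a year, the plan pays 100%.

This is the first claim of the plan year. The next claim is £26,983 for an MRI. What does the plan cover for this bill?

Nothing has been paid toward the £750 deductible, so the first £750 of this charge is applied there.
The remaining £26,233 (= £26,983 − £750) moves to the copay.
Copay on this service: £75.
Patient responsibility before any cap: £750 + £75 = £825.
Cumulative spending £0 + £825 = £825 stays under the £2,750 maximum.
Insurer pays the balance: £26,983 − £825 = £26,158.

£26,158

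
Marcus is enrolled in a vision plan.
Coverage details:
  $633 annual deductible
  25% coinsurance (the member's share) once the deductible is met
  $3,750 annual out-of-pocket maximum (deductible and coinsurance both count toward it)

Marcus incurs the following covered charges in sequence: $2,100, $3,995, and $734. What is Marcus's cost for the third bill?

$183.50

Bill 1, $2,100: $633 finishes the deductible; $1,467 goes to coinsurance; coinsurance $1,467 × 25% = $366.75. Cost to member: $999.75. OOP to date $999.75.
Bill 2, $3,995: deductible met; 25% of $3,995 = $998.75. Cost to member: $998.75. OOP to date $1,998.50.
Bill 3, $734: deductible already satisfied, so member's share is 25% × $734 = $183.50. Cost to member: $183.50. OOP to date $2,182.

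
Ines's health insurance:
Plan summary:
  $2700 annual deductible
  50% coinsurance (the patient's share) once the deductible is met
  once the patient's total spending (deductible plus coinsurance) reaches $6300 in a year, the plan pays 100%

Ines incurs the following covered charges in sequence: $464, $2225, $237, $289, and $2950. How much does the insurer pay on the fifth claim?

#1 ($464): entire amount goes to the deductible. Cost to patient: $464. OOP to date $464. Insurer: $464 − $464 = $0.
#2 ($2225): all of it applies to the deductible. Patient owes $2225 (running OOP $2689). Insurer: $2225 − $2225 = $0.
#3 ($237): $11 finishes the deductible; $226 goes to coinsurance; coinsurance $226 × 50% = $113. Cost to patient: $124. OOP to date $2813. Insurer: $237 − $124 = $113.
#4 ($289): deductible already satisfied, so patient's share is 50% × $289 = $144.50. Cost to patient: $144.50. OOP to date $2957.50. Plan pays $289 − $144.50 = $144.50.
#5 ($2950): 50% coinsurance on $2950 = $1475. Cost to patient: $1475. OOP to date $4432.50. Plan pays $2950 − $1475 = $1475.

$1475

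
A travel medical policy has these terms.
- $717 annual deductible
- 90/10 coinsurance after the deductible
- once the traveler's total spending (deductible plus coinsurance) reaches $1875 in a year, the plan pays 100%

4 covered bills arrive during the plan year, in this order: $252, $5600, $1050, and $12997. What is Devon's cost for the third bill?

$105

Bill 1, $252: all of it applies to the deductible. Traveler pays $252; OOP now $252.
Bill 2, $5600: deductible takes $465, $5135 remains; 10% of $5135 = $513.50. Cost to traveler: $978.50. OOP to date $1230.50.
Bill 3, $1050: deductible met; 10% of $1050 = $105. Traveler pays $105; OOP now $1335.50.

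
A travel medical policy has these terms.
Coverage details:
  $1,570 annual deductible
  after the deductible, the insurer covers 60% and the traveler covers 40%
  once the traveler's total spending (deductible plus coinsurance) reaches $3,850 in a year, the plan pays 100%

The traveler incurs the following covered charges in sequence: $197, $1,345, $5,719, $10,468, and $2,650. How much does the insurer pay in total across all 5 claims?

$16,529

#1 ($197): entire amount goes to the deductible. Traveler owes $197 (running OOP $197). Insurer: $197 − $197 = $0.
#2 ($1,345): all of it applies to the deductible. Traveler owes $1,345 (running OOP $1,542). Plan pays $1,345 − $1,345 = $0.
#3 ($5,719): $28 to deductible, leaving $5,691; 40% of $5,691 = $2,276.40. Traveler owes $2,304.40 (running OOP $3,846.40). Plan pays $5,719 − $2,304.40 = $3,414.60.
#4 ($10,468): deductible met; 40% of $10,468 = $4,187.20. Adding that to $3,846.40 gives $8,033.60, past the $3,850 cap; traveler pays only $3,850 − $3,846.40 = $3.60. Plan pays $10,468 − $3.60 = $10,464.40.
#5 ($2,650): deductible already satisfied, so traveler's share is 40% × $2,650 = $1,060. Adding that to $3,850 gives $4,910, past the $3,850 cap; traveler pays only $3,850 − $3,850 = $0. Insurer: $2,650 − $0 = $2,650.
Insurer total: $0 + $0 + $3,414.60 + $10,464.40 + $2,650 = $16,529.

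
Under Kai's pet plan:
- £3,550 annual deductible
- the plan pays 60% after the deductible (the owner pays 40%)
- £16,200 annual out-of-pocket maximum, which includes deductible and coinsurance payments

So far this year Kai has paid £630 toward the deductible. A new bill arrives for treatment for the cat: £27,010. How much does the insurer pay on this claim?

£630 of the £3,550 deductible is already met, leaving £2,920.
After the £2,920 deductible portion, £27,010 − £2,920 = £24,090 is subject to coinsurance.
Coinsurance: £24,090 × 40% = £9,636.
So the owner owes £2,920 + £9,636 = £12,556 before any cap.
Cumulative spending £630 + £12,556 = £13,186 stays under the £16,200 maximum.
The insurer covers the remainder: £27,010 − £12,556 = £14,454.

£14,454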